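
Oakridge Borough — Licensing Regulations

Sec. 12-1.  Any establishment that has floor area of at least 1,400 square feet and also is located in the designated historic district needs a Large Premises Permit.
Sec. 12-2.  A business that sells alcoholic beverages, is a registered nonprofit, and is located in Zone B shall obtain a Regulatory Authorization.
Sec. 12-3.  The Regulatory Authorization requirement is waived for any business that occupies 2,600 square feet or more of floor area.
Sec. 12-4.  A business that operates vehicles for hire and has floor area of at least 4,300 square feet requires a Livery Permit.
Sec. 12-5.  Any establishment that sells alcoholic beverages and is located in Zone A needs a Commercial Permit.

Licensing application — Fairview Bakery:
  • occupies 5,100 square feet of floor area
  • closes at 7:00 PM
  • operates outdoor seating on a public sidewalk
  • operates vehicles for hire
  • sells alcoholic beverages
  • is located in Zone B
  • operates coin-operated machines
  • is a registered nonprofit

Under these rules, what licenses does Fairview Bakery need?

Livery Permit

Sec. 12-1. floor area 5,100 square feet ≥ 1,400 square feet; is located in Zone B (not: is located in the designated historic district) → Large Premises Permit not required.
Sec. 12-2. sells alcoholic beverages; is a registered nonprofit; is located in Zone B → Regulatory Authorization required.
Sec. 12-3. floor area 5,100 square feet ≥ 2,600 square feet → exempt from Regulatory Authorization.
Sec. 12-4. operates vehicles for hire; floor area 5,100 square feet ≥ 4,300 square feet → Livery Permit required.
Sec. 12-5. sells alcoholic beverages; is located in Zone B (not: is located in Zone A) → Commercial Permit not required.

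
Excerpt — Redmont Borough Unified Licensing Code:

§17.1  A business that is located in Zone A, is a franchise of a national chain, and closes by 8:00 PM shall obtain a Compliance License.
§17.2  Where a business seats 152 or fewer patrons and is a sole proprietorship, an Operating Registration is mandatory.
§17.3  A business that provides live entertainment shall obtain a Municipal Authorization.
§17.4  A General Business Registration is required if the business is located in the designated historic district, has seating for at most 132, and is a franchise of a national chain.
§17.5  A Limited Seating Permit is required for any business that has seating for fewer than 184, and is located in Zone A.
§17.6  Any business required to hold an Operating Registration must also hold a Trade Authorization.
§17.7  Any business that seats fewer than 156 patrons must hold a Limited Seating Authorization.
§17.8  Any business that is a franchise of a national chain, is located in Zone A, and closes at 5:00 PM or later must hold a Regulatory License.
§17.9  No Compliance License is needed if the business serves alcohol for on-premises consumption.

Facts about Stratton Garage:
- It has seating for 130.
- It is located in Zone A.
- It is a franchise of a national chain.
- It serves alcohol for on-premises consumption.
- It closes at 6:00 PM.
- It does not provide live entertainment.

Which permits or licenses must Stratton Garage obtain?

Limited Seating Authorization, Limited Seating Permit, Regulatory License

§17.1 is located in Zone A; is a franchise of a national chain; closes 6:00 PM, at/before 8:00 PM → Compliance License required.
§17.2 seating 130 ≤ 152; is a franchise of a national chain (not: is a sole proprietorship) → Operating Registration not required.
§17.3 does not provide live entertainment → Municipal Authorization not required.
§17.4 is located in Zone A (not: is located in the designated historic district); seating 130 ≤ 132; is a franchise of a national chain → General Business Registration not required.
§17.5 seating 130 < 184; is located in Zone A → Limited Seating Permit required.
§17.6 Operating Registration is not required → no effect.
§17.7 seating 130 < 156 → Limited Seating Authorization required.
§17.8 is a franchise of a national chain; is located in Zone A; closes 6:00 PM, after 5:00 PM → Regulatory License required.
§17.9 serves alcohol for on-premises consumption → exempt from Compliance License.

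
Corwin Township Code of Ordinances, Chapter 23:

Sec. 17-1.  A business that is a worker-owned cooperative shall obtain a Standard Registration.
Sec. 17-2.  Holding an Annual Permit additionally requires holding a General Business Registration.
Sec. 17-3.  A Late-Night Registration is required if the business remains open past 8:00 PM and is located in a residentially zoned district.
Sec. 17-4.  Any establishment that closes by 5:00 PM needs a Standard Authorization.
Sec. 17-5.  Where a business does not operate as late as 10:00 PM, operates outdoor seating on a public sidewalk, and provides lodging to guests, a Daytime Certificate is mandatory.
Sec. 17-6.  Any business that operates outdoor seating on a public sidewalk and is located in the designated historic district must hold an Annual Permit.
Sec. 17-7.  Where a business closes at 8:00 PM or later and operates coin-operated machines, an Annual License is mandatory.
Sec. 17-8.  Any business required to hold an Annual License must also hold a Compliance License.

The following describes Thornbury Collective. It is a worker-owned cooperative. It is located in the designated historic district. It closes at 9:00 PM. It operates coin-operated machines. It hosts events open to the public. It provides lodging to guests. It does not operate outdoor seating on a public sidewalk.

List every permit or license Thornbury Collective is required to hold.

Annual License, Compliance License, Standard Registration

Sec. 17-1. is a worker-owned cooperative → Standard Registration required.
Sec. 17-2. Annual Permit is not required → no effect.
Sec. 17-3. closes 9:00 PM, after 8:00 PM; is located in the designated historic district (not: is located in a residentially zoned district) → Late-Night Registration not required.
Sec. 17-4. closes 9:00 PM, after 5:00 PM → Standard Authorization not required.
Sec. 17-5. closes 9:00 PM, at/before 10:00 PM; does not operate outdoor seating on a public sidewalk; provides lodging to guests → Daytime Certificate not required.
Sec. 17-6. does not operate outdoor seating on a public sidewalk; is located in the designated historic district → Annual Permit not required.
Sec. 17-7. closes 9:00 PM, after 8:00 PM; operates coin-operated machines → Annual License required.
Sec. 17-8. Annual License is required → Compliance License also required.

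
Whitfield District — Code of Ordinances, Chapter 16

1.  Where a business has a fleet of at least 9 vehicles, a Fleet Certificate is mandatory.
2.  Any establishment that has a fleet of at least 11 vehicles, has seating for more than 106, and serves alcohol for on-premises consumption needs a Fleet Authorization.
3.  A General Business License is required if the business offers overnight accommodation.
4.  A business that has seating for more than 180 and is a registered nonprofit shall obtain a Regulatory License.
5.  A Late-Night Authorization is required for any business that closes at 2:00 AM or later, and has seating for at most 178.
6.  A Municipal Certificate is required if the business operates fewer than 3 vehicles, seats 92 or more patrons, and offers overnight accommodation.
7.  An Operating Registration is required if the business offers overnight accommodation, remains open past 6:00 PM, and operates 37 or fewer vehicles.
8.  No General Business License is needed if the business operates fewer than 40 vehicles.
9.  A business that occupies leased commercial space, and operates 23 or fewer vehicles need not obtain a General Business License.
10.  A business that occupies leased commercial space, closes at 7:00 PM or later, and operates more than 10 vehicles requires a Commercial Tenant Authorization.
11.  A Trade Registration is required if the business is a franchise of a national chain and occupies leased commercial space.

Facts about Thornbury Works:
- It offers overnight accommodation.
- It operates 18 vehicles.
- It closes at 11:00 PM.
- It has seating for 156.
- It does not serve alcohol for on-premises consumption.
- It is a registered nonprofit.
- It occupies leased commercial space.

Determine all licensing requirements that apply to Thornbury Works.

Commercial Tenant Authorization, Fleet Certificate, Operating Registration

1. vehicles 18 ≥ 9 → Fleet Certificate required.
2. vehicles 18 ≥ 11; seating 156 > 106; does not serve alcohol for on-premises consumption → Fleet Authorization not required.
3. offers overnight accommodation → General Business License required.
4. seating 156 ≤ 180; is a registered nonprofit → Regulatory License not required.
5. closes 11:00 PM, at/before 2:00 AM; seating 156 ≤ 178 → Late-Night Authorization not required.
6. vehicles 18 ≥ 3; seating 156 ≥ 92; offers overnight accommodation → Municipal Certificate not required.
7. offers overnight accommodation; closes 11:00 PM, after 6:00 PM; vehicles 18 ≤ 37 → Operating Registration required.
8. vehicles 18 < 40 → exempt from General Business License.
9. occupies leased commercial space; vehicles 18 ≤ 23 → exempt from General Business License.
10. occupies leased commercial space; closes 11:00 PM, after 7:00 PM; vehicles 18 > 10 → Commercial Tenant Authorization required.
11. is a registered nonprofit (not: is a franchise of a national chain); occupies leased commercial space → Trade Registration not required.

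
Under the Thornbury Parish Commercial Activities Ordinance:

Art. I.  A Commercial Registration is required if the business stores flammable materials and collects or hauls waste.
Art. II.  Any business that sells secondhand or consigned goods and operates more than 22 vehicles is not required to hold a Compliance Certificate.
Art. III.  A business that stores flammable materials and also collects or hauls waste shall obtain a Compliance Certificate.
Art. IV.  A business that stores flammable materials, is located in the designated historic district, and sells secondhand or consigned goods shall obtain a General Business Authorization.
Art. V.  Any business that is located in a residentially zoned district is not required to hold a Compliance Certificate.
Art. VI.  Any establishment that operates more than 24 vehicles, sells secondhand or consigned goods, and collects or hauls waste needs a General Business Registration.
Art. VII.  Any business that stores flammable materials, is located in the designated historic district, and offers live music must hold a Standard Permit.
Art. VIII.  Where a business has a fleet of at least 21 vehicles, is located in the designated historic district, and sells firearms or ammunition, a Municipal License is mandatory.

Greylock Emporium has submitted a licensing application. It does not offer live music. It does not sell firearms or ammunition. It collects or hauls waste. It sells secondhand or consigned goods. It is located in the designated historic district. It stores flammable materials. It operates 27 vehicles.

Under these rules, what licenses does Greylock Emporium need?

Commercial Registration, General Business Authorization, General Business Registration

Art. I. stores flammable materials; collects or hauls waste → Commercial Registration required.
Art. II. sells secondhand or consigned goods; vehicles 27 > 22 → exempt from Compliance Certificate.
Art. III. stores flammable materials; collects or hauls waste → Compliance Certificate required.
Art. IV. stores flammable materials; is located in the designated historic district; sells secondhand or consigned goods → General Business Authorization required.
Art. V. is located in the designated historic district (not: is located in a residentially zoned district) → Compliance Certificate exemption does not apply.
Art. VI. vehicles 27 > 24; sells secondhand or consigned goods; collects or hauls waste → General Business Registration required.
Art. VII. stores flammable materials; is located in the designated historic district; does not offer live music → Standard Permit not required.
Art. VIII. vehicles 27 ≥ 21; is located in the designated historic district; does not sell firearms or ammunition → Municipal License not required.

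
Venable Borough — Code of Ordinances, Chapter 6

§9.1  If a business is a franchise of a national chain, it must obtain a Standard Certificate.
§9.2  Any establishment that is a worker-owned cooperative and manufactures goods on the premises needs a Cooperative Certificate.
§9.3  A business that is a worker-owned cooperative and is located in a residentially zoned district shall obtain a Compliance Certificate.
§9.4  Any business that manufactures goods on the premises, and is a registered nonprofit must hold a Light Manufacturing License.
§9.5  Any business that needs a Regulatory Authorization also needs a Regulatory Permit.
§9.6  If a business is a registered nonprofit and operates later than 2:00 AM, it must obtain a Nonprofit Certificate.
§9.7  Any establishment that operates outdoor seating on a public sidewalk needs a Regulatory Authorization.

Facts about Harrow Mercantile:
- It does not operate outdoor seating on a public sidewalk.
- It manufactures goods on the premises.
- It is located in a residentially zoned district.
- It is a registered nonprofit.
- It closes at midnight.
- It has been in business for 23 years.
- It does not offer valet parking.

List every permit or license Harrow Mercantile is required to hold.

Light Manufacturing License

§9.1 is a registered nonprofit (not: is a franchise of a national chain) → Standard Certificate not required.
§9.2 is a registered nonprofit (not: is a worker-owned cooperative); manufactures goods on the premises → Cooperative Certificate not required.
§9.3 is a registered nonprofit (not: is a worker-owned cooperative); is located in a residentially zoned district → Compliance Certificate not required.
§9.4 manufactures goods on the premises; is a registered nonprofit → Light Manufacturing License required.
§9.5 Regulatory Authorization is not required → no effect.
§9.6 is a registered nonprofit; closes midnight, at/before 2:00 AM → Nonprofit Certificate not required.
§9.7 does not operate outdoor seating on a public sidewalk → Regulatory Authorization not required.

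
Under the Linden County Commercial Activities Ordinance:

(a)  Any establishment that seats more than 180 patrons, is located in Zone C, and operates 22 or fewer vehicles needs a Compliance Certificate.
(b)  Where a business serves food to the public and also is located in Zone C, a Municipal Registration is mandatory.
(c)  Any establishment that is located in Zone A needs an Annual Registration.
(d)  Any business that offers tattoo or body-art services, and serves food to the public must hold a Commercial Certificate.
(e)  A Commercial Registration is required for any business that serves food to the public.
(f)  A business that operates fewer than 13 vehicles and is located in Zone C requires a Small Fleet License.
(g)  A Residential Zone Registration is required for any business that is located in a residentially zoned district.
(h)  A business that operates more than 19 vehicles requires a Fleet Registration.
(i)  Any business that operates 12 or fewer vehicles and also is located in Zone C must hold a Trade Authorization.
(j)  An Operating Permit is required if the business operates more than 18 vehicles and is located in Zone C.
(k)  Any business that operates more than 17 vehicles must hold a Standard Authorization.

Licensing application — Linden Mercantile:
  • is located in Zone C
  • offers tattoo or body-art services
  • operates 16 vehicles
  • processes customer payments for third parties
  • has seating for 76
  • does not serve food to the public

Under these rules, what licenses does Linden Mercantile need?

(a) seating 76 ≤ 180; is located in Zone C; vehicles 16 ≤ 22 → Compliance Certificate not required.
(b) does not serve food to the public; is located in Zone C → Municipal Registration not required.
(c) is located in Zone C (not: is located in Zone A) → Annual Registration not required.
(d) offers tattoo or body-art services; does not serve food to the public → Commercial Certificate not required.
(e) does not serve food to the public → Commercial Registration not required.
(f) vehicles 16 ≥ 13; is located in Zone C → Small Fleet License not required.
(g) is located in Zone C (not: is located in a residentially zoned district) → Residential Zone Registration not required.
(h) vehicles 16 ≤ 19 → Fleet Registration not required.
(i) vehicles 16 > 12; is located in Zone C → Trade Authorization not required.
(j) vehicles 16 ≤ 18; is located in Zone C → Operating Permit not required.
(k) vehicles 16 ≤ 17 → Standard Authorization not required.

None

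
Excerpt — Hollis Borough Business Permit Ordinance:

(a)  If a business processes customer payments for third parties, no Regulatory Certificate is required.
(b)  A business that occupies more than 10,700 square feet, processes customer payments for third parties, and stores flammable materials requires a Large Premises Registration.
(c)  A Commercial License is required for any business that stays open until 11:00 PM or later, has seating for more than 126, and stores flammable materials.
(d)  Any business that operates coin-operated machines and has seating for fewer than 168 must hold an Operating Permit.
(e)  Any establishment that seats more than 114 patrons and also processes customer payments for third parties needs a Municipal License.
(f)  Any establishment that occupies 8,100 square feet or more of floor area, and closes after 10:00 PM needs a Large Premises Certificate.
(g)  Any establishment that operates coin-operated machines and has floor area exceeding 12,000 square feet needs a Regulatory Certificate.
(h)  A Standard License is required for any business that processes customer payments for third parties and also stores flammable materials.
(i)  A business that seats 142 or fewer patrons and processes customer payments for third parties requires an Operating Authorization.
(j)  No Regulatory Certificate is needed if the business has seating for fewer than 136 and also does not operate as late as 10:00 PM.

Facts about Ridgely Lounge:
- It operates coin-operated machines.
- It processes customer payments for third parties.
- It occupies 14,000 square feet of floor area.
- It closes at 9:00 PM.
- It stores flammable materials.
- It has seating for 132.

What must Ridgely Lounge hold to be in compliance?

Large Premises Registration, Municipal License, Operating Authorization, Operating Permit, Standard License

(a) processes customer payments for third parties → exempt from Regulatory Certificate.
(b) floor area 14,000 square feet > 10,700 square feet; processes customer payments for third parties; stores flammable materials → Large Premises Registration required.
(c) closes 9:00 PM, at/before 11:00 PM; seating 132 > 126; stores flammable materials → Commercial License not required.
(d) operates coin-operated machines; seating 132 < 168 → Operating Permit required.
(e) seating 132 > 114; processes customer payments for third parties → Municipal License required.
(f) floor area 14,000 square feet ≥ 8,100 square feet; closes 9:00 PM, at/before 10:00 PM → Large Premises Certificate not required.
(g) operates coin-operated machines; floor area 14,000 square feet > 12,000 square feet → Regulatory Certificate required.
(h) processes customer payments for third parties; stores flammable materials → Standard License required.
(i) seating 132 ≤ 142; processes customer payments for third parties → Operating Authorization required.
(j) seating 132 < 136; closes 9:00 PM, at/before 10:00 PM → exempt from Regulatory Certificate.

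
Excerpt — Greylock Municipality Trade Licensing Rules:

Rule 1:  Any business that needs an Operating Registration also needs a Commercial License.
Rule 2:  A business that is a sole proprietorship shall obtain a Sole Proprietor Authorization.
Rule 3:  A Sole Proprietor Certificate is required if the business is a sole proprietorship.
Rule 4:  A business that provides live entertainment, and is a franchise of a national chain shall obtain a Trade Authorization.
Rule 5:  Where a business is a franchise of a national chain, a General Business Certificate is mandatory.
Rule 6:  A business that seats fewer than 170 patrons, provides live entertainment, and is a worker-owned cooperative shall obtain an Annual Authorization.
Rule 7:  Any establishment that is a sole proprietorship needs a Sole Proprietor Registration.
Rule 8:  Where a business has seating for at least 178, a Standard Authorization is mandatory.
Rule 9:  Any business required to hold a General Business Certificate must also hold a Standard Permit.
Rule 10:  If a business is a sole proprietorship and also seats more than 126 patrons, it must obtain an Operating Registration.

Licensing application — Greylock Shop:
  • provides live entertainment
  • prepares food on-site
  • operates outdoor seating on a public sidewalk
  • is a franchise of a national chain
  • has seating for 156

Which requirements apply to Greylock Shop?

General Business Certificate, Standard Permit, Trade Authorization

Rule 1: Operating Registration is not required → no effect.
Rule 2: is a franchise of a national chain (not: is a sole proprietorship) → Sole Proprietor Authorization not required.
Rule 3: is a franchise of a national chain (not: is a sole proprietorship) → Sole Proprietor Certificate not required.
Rule 4: provides live entertainment; is a franchise of a national chain → Trade Authorization required.
Rule 5: is a franchise of a national chain → General Business Certificate required.
Rule 6: seating 156 < 170; provides live entertainment; is a franchise of a national chain (not: is a worker-owned cooperative) → Annual Authorization not required.
Rule 7: is a franchise of a national chain (not: is a sole proprietorship) → Sole Proprietor Registration not required.
Rule 8: seating 156 < 178 → Standard Authorization not required.
Rule 9: General Business Certificate is required → Standard Permit also required.
Rule 10: is a franchise of a national chain (not: is a sole proprietorship); seating 156 > 126 → Operating Registration not required.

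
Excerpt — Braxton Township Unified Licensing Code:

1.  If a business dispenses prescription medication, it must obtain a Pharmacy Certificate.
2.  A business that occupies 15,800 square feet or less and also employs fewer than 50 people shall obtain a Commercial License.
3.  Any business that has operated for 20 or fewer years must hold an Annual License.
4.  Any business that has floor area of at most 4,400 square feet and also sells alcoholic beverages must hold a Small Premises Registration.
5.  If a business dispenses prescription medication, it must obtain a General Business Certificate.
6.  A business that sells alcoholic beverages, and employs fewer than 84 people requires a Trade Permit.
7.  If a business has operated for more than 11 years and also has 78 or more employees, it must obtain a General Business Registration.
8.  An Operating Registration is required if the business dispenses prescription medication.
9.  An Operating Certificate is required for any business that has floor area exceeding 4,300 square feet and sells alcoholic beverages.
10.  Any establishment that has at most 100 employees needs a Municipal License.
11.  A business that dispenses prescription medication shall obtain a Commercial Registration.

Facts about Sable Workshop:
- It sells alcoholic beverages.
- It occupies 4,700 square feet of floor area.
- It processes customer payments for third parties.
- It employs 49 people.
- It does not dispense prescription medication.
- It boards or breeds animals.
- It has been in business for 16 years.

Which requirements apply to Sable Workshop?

1. does not dispense prescription medication → Pharmacy Certificate not required.
2. floor area 4,700 square feet ≤ 15,800 square feet; employees 49 < 50 → Commercial License required.
3. years in business 16 ≤ 20 → Annual License required.
4. floor area 4,700 square feet > 4,400 square feet; sells alcoholic beverages → Small Premises Registration not required.
5. does not dispense prescription medication → General Business Certificate not required.
6. sells alcoholic beverages; employees 49 < 84 → Trade Permit required.
7. years in business 16 > 11; employees 49 < 78 → General Business Registration not required.
8. does not dispense prescription medication → Operating Registration not required.
9. floor area 4,700 square feet > 4,300 square feet; sells alcoholic beverages → Operating Certificate required.
10. employees 49 ≤ 100 → Municipal License required.
11. does not dispense prescription medication → Commercial Registration not required.

Annual License, Commercial License, Municipal License, Operating Certificate, Trade Permit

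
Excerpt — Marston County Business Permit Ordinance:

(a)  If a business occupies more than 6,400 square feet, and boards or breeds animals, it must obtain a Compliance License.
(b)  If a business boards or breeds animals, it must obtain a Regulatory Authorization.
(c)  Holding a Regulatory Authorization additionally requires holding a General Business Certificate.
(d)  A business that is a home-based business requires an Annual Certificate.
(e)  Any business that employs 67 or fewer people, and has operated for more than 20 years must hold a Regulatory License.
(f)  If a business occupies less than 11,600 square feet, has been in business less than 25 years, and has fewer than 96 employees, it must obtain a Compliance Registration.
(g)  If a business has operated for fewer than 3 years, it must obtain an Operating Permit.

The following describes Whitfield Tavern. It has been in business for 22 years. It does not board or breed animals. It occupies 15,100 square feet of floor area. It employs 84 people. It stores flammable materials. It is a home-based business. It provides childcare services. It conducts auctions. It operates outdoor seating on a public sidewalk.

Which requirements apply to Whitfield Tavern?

(a) floor area 15,100 square feet > 6,400 square feet; does not board or breed animals → Compliance License not required.
(b) does not board or breed animals → Regulatory Authorization not required.
(c) Regulatory Authorization is not required → no effect.
(d) is a home-based business → Annual Certificate required.
(e) employees 84 > 67; years in business 22 > 20 → Regulatory License not required.
(f) floor area 15,100 square feet ≥ 11,600 square feet; years in business 22 < 25; employees 84 < 96 → Compliance Registration not required.
(g) years in business 22 ≥ 3 → Operating Permit not required.

Annual Certificate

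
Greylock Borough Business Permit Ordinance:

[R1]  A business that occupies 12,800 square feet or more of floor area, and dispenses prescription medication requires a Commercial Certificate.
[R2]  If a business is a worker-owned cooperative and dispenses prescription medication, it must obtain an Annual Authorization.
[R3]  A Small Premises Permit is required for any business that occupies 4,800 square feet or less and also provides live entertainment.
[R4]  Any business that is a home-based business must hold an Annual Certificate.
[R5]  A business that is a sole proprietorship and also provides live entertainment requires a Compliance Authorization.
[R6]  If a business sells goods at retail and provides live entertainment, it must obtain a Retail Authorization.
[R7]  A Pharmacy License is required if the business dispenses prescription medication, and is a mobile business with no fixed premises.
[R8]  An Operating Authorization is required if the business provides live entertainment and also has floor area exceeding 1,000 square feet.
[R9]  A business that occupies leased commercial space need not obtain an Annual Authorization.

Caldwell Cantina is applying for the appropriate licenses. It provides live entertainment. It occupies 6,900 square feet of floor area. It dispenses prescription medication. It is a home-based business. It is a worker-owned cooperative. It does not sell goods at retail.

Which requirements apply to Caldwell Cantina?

[R1] floor area 6,900 square feet < 12,800 square feet; dispenses prescription medication → Commercial Certificate not required.
[R2] is a worker-owned cooperative; dispenses prescription medication → Annual Authorization required.
[R3] floor area 6,900 square feet > 4,800 square feet; provides live entertainment → Small Premises Permit not required.
[R4] is a home-based business → Annual Certificate required.
[R5] is a worker-owned cooperative (not: is a sole proprietorship); provides live entertainment → Compliance Authorization not required.
[R6] does not sell goods at retail; provides live entertainment → Retail Authorization not required.
[R7] dispenses prescription medication; is a home-based business (not: is a mobile business with no fixed premises) → Pharmacy License not required.
[R8] provides live entertainment; floor area 6,900 square feet > 1,000 square feet → Operating Authorization required.
[R9] is a home-based business (not: occupies leased commercial space) → Annual Authorization exemption does not apply.

Annual Authorization, Annual Certificate, Operating Authorization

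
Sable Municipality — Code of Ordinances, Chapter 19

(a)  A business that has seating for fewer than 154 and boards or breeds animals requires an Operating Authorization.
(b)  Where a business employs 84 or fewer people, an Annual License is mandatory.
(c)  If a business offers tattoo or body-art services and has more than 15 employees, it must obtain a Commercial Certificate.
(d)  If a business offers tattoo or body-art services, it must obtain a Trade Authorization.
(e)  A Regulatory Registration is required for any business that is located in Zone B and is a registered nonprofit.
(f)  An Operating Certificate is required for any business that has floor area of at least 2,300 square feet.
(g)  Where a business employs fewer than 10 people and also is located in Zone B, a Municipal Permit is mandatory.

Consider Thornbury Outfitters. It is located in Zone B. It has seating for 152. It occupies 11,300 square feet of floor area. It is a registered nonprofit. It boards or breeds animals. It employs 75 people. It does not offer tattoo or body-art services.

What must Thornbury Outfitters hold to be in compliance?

Annual License, Operating Authorization, Operating Certificate, Regulatory Registration

(a) seating 152 < 154; boards or breeds animals → Operating Authorization required.
(b) employees 75 ≤ 84 → Annual License required.
(c) does not offer tattoo or body-art services; employees 75 > 15 → Commercial Certificate not required.
(d) does not offer tattoo or body-art services → Trade Authorization not required.
(e) is located in Zone B; is a registered nonprofit → Regulatory Registration required.
(f) floor area 11,300 square feet ≥ 2,300 square feet → Operating Certificate required.
(g) employees 75 ≥ 10; is located in Zone B → Municipal Permit not required.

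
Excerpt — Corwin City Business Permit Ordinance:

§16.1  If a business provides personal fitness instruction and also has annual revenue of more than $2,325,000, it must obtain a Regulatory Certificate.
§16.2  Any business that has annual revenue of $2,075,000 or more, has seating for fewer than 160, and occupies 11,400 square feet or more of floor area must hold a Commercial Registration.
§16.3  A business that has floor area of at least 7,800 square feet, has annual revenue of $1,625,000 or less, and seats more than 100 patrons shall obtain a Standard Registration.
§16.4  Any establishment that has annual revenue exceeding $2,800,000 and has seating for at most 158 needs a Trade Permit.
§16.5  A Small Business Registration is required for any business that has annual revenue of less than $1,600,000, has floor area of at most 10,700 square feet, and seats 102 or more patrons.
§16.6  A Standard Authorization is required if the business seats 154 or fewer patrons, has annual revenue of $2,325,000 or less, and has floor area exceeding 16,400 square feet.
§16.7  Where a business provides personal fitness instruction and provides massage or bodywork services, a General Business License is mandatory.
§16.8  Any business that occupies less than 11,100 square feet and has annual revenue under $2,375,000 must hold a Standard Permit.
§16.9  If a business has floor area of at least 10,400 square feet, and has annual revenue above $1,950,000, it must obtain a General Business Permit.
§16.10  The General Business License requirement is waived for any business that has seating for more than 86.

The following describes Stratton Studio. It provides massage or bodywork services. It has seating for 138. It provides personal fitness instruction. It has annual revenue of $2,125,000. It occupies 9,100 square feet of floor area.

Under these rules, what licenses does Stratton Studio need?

§16.1 provides personal fitness instruction; revenue $2,125,000 ≤ $2,325,000 → Regulatory Certificate not required.
§16.2 revenue $2,125,000 ≥ $2,075,000; seating 138 < 160; floor area 9,100 square feet < 11,400 square feet → Commercial Registration not required.
§16.3 floor area 9,100 square feet ≥ 7,800 square feet; revenue $2,125,000 > $1,625,000; seating 138 > 100 → Standard Registration not required.
§16.4 revenue $2,125,000 ≤ $2,800,000; seating 138 ≤ 158 → Trade Permit not required.
§16.5 revenue $2,125,000 ≥ $1,600,000; floor area 9,100 square feet ≤ 10,700 square feet; seating 138 ≥ 102 → Small Business Registration not required.
§16.6 seating 138 ≤ 154; revenue $2,125,000 ≤ $2,325,000; floor area 9,100 square feet ≤ 16,400 square feet → Standard Authorization not required.
§16.7 provides personal fitness instruction; provides massage or bodywork services → General Business License required.
§16.8 floor area 9,100 square feet < 11,100 square feet; revenue $2,125,000 < $2,375,000 → Standard Permit required.
§16.9 floor area 9,100 square feet < 10,400 square feet; revenue $2,125,000 > $1,950,000 → General Business Permit not required.
§16.10 seating 138 > 86 → exempt from General Business License.

Standard Permit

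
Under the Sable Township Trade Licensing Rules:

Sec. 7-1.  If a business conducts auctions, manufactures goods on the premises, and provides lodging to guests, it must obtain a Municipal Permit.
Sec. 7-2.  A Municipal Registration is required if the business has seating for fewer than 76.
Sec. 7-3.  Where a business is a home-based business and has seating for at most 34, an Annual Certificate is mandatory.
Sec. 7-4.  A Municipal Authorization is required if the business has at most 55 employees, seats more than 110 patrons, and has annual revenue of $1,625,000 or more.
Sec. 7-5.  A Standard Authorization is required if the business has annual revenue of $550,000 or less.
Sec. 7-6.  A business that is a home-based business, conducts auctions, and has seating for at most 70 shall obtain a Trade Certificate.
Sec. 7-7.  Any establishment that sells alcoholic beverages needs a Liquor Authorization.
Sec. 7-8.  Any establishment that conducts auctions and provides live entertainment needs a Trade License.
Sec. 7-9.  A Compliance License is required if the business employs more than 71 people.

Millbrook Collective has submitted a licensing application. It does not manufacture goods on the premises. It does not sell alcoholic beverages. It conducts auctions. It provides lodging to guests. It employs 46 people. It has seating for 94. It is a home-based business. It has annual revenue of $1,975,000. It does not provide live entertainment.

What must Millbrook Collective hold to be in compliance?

Sec. 7-1. conducts auctions; does not manufacture goods on the premises; provides lodging to guests → Municipal Permit not required.
Sec. 7-2. seating 94 ≥ 76 → Municipal Registration not required.
Sec. 7-3. is a home-based business; seating 94 > 34 → Annual Certificate not required.
Sec. 7-4. employees 46 ≤ 55; seating 94 ≤ 110; revenue $1,975,000 ≥ $1,625,000 → Municipal Authorization not required.
Sec. 7-5. revenue $1,975,000 > $550,000 → Standard Authorization not required.
Sec. 7-6. is a home-based business; conducts auctions; seating 94 > 70 → Trade Certificate not required.
Sec. 7-7. does not sell alcoholic beverages → Liquor Authorization not required.
Sec. 7-8. conducts auctions; does not provide live entertainment → Trade License not required.
Sec. 7-9. employees 46 ≤ 71 → Compliance License not required.

None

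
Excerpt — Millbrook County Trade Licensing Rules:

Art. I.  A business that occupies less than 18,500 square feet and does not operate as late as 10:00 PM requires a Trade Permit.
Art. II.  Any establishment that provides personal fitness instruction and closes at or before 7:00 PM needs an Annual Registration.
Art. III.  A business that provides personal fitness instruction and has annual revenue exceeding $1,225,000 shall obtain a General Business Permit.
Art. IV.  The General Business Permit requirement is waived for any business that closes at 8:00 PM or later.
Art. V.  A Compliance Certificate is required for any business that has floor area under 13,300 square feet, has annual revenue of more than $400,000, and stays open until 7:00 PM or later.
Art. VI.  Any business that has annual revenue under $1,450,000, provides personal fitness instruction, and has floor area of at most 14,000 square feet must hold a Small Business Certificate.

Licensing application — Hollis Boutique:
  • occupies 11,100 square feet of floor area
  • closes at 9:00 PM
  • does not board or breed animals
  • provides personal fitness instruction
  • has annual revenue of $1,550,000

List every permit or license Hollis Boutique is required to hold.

Art. I. floor area 11,100 square feet < 18,500 square feet; closes 9:00 PM, at/before 10:00 PM → Trade Permit required.
Art. II. provides personal fitness instruction; closes 9:00 PM, after 7:00 PM → Annual Registration not required.
Art. III. provides personal fitness instruction; revenue $1,550,000 > $1,225,000 → General Business Permit required.
Art. IV. closes 9:00 PM, after 8:00 PM → exempt from General Business Permit.
Art. V. floor area 11,100 square feet < 13,300 square feet; revenue $1,550,000 > $400,000; closes 9:00 PM, after 7:00 PM → Compliance Certificate required.
Art. VI. revenue $1,550,000 ≥ $1,450,000; provides personal fitness instruction; floor area 11,100 square feet ≤ 14,000 square feet → Small Business Certificate not required.

Compliance Certificate, Trade Permit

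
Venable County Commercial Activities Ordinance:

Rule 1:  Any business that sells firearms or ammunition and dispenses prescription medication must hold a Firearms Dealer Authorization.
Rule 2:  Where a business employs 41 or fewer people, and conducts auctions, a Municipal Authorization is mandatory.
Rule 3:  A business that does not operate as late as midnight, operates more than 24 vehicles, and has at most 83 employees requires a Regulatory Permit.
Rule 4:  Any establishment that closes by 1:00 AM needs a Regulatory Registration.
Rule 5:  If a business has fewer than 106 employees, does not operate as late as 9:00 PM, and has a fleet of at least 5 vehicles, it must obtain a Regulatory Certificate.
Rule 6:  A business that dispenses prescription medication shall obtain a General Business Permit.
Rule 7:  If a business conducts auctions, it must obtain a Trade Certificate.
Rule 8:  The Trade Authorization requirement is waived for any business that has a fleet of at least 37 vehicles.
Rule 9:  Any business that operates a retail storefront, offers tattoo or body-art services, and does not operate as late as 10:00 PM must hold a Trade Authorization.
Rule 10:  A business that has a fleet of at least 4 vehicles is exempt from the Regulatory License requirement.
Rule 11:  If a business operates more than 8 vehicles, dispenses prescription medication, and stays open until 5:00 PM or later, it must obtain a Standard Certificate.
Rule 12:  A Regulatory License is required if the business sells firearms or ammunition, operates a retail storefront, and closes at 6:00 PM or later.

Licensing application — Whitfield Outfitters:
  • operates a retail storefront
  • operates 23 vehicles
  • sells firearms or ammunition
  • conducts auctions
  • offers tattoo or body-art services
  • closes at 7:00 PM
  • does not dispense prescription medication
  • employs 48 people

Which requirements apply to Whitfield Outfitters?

Regulatory Certificate, Regulatory Registration, Trade Authorization, Trade Certificate

Rule 1: sells firearms or ammunition; does not dispense prescription medication → Firearms Dealer Authorization not required.
Rule 2: employees 48 > 41; conducts auctions → Municipal Authorization not required.
Rule 3: closes 7:00 PM, at/before midnight; vehicles 23 ≤ 24; employees 48 ≤ 83 → Regulatory Permit not required.
Rule 4: closes 7:00 PM, at/before 1:00 AM → Regulatory Registration required.
Rule 5: employees 48 < 106; closes 7:00 PM, at/before 9:00 PM; vehicles 23 ≥ 5 → Regulatory Certificate required.
Rule 6: does not dispense prescription medication → General Business Permit not required.
Rule 7: conducts auctions → Trade Certificate required.
Rule 8: vehicles 23 < 37 → Trade Authorization exemption does not apply.
Rule 9: operates a retail storefront; offers tattoo or body-art services; closes 7:00 PM, at/before 10:00 PM → Trade Authorization required.
Rule 10: vehicles 23 ≥ 4 → exempt from Regulatory License.
Rule 11: vehicles 23 > 8; does not dispense prescription medication; closes 7:00 PM, after 5:00 PM → Standard Certificate not required.
Rule 12: sells firearms or ammunition; operates a retail storefront; closes 7:00 PM, after 6:00 PM → Regulatory License required.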